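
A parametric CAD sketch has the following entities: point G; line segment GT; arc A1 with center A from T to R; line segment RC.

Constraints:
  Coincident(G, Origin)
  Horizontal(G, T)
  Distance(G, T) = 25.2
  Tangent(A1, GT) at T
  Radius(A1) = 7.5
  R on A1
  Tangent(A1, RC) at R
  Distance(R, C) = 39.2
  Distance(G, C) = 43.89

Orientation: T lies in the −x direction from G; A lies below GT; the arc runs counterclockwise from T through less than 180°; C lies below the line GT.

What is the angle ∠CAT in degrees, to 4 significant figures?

153.6°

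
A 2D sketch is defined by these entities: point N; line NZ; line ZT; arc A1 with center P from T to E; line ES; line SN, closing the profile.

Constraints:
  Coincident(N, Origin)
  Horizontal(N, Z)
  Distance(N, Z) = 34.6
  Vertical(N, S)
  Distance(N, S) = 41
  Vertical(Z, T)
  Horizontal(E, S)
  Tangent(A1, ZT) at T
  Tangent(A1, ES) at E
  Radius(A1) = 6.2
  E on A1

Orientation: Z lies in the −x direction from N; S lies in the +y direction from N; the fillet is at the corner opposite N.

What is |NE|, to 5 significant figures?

49.875

N is at the origin; N and Z share the same y with |NZ| = 34.6 and Z on the −x side, so Z = (-34.600, 0.0000). N and S share the same x with |NS| = 41.0 and S on the +y side, so S = (0.0000, 41.000). The virtual corner opposite N is at (-34.600, 41.000). A1 meets ZT tangentially, so PT is at right angles to ZT and since A1 is tangent to ES there, PE ⟂ ES, with radius 6.2, so the center P sits 6.2 in from both sides at P = (-28.400, 34.800). That places the tangent points at T = (-34.600, 34.800) on ZT and E = (-28.400, 41.000) on ES. Then |NE| = |E − N| = 49.875.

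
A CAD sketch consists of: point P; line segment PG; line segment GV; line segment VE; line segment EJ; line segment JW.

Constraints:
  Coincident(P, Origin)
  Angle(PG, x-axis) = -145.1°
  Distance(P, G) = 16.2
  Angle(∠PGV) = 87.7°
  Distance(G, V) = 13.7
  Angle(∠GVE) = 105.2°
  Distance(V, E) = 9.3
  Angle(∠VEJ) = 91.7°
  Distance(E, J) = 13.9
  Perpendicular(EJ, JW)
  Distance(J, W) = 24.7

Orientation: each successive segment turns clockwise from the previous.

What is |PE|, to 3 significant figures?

17.1

∠PGV = 87.7° gives GV at 123° from the x-axis; with |GV| = 13.7, V = (-20.7, 2.27). ∠GVE = 105.2° gives VE at 47.8° from the x-axis; with |VE| = 9.3, E = (-14.4, 9.16). Then |PE| = |E − P| = 17.1.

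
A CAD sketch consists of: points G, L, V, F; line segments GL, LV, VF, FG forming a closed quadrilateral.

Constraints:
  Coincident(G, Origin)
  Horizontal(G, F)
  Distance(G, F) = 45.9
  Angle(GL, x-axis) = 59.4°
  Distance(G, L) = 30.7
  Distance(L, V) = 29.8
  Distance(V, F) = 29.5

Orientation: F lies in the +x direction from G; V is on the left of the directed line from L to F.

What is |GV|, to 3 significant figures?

54.0

G is at the origin; G and F share the same y with |GF| = 45.9 and F in +x, so F = (45.9, 0). GL runs at 59.4° with |GL| = 30.7, so L = (15.6, 26.4). V is determined by |LV| = 29.8 and |VF| = 29.5 together: it lies at the intersection of circle(L, 29.8) and circle(F, 29.5). With |LF| = 40.2, the foot of the radical line on LF is 20.3 from L and the perpendicular offset is √(29.8² − 20.3²) = 21.8. Taking the left-of-LF solution: V = (45.3, 29.5).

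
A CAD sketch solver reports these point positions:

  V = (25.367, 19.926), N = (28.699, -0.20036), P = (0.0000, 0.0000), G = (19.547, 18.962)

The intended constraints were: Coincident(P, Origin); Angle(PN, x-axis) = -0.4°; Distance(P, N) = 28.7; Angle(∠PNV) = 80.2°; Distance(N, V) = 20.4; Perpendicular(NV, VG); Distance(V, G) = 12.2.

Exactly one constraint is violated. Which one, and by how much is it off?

Distance(V, G) = 12.2 — off by 6.30.

P = (0.00, 0.00) ✓; PN at -0.4000° ✓; |PN| = 28.70 ✓; ∠PNV = 80.20° ✓; |NV| = 20.40 ✓; ∠(NV, VG) = 90.00° ✓; |VG| = 5.899 ✗.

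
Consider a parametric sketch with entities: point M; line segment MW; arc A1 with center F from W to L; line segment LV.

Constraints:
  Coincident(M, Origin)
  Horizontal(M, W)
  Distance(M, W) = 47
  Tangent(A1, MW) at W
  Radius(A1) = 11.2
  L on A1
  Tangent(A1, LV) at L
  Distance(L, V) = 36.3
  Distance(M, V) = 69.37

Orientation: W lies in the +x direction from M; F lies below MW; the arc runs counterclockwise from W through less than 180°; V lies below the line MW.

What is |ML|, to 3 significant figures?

39.5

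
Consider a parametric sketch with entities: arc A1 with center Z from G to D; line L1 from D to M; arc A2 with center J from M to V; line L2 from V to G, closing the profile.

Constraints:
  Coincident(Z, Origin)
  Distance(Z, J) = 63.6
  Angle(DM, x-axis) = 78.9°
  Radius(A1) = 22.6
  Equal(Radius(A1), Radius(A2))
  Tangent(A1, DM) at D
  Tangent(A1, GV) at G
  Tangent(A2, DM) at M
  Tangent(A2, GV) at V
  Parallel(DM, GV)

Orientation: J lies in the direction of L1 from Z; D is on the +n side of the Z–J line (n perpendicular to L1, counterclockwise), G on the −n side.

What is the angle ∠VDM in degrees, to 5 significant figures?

35.401°

The slot axis is L1's direction at 78.9°, so u = (cos 78.9°, sin 78.9°) = (0.19252, 0.98129) and n = (−sin 78.9°, cos 78.9°) = (-0.98129, 0.19252). Z is at the origin and J lies 63.6 along u from Z, so J = 63.6·u = (12.244, 62.410). Tangency of A1 to both parallel lines with radius 22.6 puts D and G at Z ± 22.6·n: D = (-22.177, 4.3510), G = (22.177, -4.3510). Equal radii place M and V the same way about J: M = J + 22.6·n = (-9.9328, 66.761), V = J − 22.6·n = (34.422, 58.059). Then cos ∠VDM = DV·DM / (|DV||DM|), giving 35.401°.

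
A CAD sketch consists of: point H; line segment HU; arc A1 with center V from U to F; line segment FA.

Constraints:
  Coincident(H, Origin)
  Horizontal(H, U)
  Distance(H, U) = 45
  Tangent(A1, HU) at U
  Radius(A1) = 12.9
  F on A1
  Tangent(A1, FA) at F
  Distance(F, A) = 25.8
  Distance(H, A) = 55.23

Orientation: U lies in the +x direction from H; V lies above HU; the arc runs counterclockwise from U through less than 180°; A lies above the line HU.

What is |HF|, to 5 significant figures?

58.680

H is at the origin; HU is horizontal with |HU| = 45.0 and U on the +x side, so U = (45.000, 0.0000). Since A1 is tangent to HU there, VU ⟂ HU, so V = U + (0, 12.9) = (45.000, 12.900). Since VF ⟂ FA (tangency), |VA| = √(12.9² + 25.8²) = 28.845 regardless of where F sits on A1. So A lies on both circle(H, 55.23) and circle(V, 28.845); the above-HU intersection is A = (37.328, 40.706). F is the foot of the tangent from A: F = (54.588, 21.530).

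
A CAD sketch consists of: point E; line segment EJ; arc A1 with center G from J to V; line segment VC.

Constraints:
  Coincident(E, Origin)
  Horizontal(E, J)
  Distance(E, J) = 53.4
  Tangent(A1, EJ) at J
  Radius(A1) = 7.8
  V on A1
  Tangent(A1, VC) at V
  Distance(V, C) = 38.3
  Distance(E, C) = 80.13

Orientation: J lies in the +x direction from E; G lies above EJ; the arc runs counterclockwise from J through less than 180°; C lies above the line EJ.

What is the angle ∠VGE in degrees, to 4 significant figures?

163.5°

Checks: E = (0.00, 0.00) ✓; |GV| = 7.800 ✓; ∠(GV, VC) = 90.00° ✓; |VC| = 38.30 ✓; |EC| = 80.13 ✓.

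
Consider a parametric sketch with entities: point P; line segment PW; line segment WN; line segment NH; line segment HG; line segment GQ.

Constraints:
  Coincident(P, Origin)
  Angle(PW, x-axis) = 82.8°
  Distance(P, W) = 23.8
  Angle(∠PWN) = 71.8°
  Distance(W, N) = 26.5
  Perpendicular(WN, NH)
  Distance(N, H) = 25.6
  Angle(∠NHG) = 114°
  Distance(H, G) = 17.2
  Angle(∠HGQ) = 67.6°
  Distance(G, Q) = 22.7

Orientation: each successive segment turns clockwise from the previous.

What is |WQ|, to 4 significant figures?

14.18

∠NHG = 114.0° gives HG at 178.6° from the x-axis; with |HG| = 17.2, G = (-1.254, -10.46). ∠HGQ = 67.6° gives GQ at 66.20° from the x-axis; with |GQ| = 22.7, Q = (7.906, 10.31). Then |WQ| = |Q − W| = 14.18.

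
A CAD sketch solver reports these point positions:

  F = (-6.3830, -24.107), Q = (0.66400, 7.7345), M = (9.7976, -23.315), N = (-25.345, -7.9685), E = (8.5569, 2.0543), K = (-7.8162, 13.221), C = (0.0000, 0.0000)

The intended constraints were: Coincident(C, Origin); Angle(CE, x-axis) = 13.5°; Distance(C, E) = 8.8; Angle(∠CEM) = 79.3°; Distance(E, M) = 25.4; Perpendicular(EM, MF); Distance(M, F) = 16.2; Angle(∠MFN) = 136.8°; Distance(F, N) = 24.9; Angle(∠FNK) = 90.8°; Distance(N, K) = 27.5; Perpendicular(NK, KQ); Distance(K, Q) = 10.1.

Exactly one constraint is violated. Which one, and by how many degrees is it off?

Perpendicular(NK, KQ) — off by 6.70°.

C = (0.00, 0.00) ✓; CE at 13.50° ✓; |CE| = 8.800 ✓; ∠CEM = 79.30° ✓; |EM| = 25.40 ✓; ∠(EM, MF) = 90.00° ✓; |MF| = 16.20 ✓; ∠MFN = 136.8° ✓; |FN| = 24.90 ✓; ∠FNK = 90.80° ✓; |NK| = 27.50 ✓; ∠(NK, KQ) = 83.30° ✗; |KQ| = 10.10 ✓.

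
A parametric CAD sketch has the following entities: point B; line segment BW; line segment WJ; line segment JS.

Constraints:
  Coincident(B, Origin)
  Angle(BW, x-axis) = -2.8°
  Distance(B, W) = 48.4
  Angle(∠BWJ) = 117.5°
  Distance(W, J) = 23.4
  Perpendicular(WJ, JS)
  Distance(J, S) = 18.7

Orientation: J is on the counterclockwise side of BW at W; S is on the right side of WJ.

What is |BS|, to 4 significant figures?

76.76

B is at the origin; BW runs at -2.8° with length 48.4, so W = 48.4·(cos -2.8°, sin -2.8°) = (48.34, -2.364). ∠BWJ = 117.5°, so WJ runs at -2.8° + (180° − 117.5°) = 59.70° from the x-axis; with |WJ| = 23.4, J = W + 23.4·(cos 59.70°, sin 59.70°) = (60.15, 17.84). WJ ⟂ JS; with |JS| = 18.7 on the right of WJ, S = J + 18.7·(0.8634, -0.5045) = (76.29, 8.404). Then |BS| = |S − B| = 76.76.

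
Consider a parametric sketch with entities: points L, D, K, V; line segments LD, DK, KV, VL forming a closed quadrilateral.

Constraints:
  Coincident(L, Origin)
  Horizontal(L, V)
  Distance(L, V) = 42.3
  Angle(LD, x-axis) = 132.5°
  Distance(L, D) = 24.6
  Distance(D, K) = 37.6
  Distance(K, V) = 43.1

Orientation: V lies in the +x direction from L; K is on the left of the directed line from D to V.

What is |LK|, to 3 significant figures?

38.8

Checks: |DK| = 37.60 ✓; |KV| = 43.10 ✓.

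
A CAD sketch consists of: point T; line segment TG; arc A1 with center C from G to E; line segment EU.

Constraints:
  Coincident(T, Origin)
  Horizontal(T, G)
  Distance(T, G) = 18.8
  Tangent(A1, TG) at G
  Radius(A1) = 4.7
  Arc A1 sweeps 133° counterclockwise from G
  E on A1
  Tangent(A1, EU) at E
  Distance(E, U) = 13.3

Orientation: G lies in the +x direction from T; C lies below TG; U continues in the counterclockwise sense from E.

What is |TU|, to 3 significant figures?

30.1

T is at the origin; T and G share the same y with |TG| = 18.8 and G on the +x side, so G = (18.8, 0.00). A1 meets TG tangentially, so CG is at right angles to TG, so C = G + (0, -4.7) = (18.8, -4.70). On A1, G sits at bearing 90° from C; a 133° counterclockwise sweep puts E at bearing 223°, so E = C + 4.7·(cos 223°, sin 223°) = (15.4, -7.91). Tangency of A1 to EU means the radius CE is perpendicular to EU, so EU runs along (−sin 223°, cos 223°); with |EU| = 13.3, U = (24.4, -17.6). Then |TU| = |U − T| = 30.1.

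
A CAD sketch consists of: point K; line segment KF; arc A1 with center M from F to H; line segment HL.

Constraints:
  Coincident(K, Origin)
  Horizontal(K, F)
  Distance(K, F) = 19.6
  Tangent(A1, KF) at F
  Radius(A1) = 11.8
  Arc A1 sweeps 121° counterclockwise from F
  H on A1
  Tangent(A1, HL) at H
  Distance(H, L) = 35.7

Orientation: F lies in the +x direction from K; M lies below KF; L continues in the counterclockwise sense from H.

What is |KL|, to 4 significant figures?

55.92

K is at the origin; K and F share the same y with |KF| = 19.6 and F on the +x side, so F = (19.60, 0.000). Since A1 is tangent to KF there, MF ⟂ KF, so M = F + (0, -11.8) = (19.60, -11.80). On A1, F sits at bearing 90° from M; a 121° counterclockwise sweep puts H at bearing 211°, so H = M + 11.8·(cos 211°, sin 211°) = (9.485, -17.88). A1 meets HL tangentially, so MH is at right angles to HL, so HL runs along (−sin 211°, cos 211°); with |HL| = 35.7, L = (27.87, -48.48). Then |KL| = |L − K| = 55.92.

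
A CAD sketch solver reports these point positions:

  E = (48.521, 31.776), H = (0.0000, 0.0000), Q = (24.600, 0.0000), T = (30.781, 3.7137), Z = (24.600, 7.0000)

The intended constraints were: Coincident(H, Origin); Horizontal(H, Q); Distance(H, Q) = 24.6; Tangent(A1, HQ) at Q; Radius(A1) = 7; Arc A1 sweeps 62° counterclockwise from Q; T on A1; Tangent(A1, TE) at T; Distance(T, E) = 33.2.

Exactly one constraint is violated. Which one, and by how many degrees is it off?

Tangent(A1, TE) at T — off by 4.30°.

H = (0.00, 0.00) ✓; H.y = 0.00, Q.y = 0.00 ✓; |HQ| = 24.60 ✓; ∠(ZQ, QH) = 90.00° ✓; |ZQ| = 7.000 ✓; bearing(Z→T) − bearing(Z→Q) = 62.00° ✓; |ZT| = 7.000 ✓; ∠(ZT, TE) = 94.30° ✗; |TE| = 33.20 ✓.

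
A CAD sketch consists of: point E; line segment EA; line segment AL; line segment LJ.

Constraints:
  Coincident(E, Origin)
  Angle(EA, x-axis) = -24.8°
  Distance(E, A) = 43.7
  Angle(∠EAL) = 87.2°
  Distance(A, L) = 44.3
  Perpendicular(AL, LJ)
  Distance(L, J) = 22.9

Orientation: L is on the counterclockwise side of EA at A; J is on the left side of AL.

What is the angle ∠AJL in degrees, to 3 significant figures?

62.7°

E is at the origin; EA runs at -24.8° with length 43.7, so A = 43.7·(cos -24.8°, sin -24.8°) = (39.7, -18.3). ∠EAL = 87.2°, so AL runs at -24.8° + (180° − 87.2°) = 68.0° from the x-axis; with |AL| = 44.3, L = A + 44.3·(cos 68.0°, sin 68.0°) = (56.3, 22.7). AL is perpendicular to LJ; with |LJ| = 22.9 on the left of AL, J = L + 22.9·(-0.927, 0.375) = (35.0, 31.3). Then cos ∠AJL = JA·JL / (|JA||JL|), giving 62.7°.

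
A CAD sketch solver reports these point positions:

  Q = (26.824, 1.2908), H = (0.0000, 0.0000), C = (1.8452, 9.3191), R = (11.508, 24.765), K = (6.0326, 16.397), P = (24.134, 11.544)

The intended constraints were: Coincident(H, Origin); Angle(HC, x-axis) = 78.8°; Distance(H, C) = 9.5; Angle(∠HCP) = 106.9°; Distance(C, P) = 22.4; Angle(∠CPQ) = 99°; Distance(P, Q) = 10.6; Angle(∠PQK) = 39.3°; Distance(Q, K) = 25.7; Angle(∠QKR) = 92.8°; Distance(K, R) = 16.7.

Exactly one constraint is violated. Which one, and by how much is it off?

Distance(K, R) = 16.7 — off by 6.70.

H = (0.00, 0.00) ✓; HC at 78.80° ✓; |HC| = 9.500 ✓; ∠HCP = 106.9° ✓; |CP| = 22.40 ✓; ∠CPQ = 99.00° ✓; |PQ| = 10.60 ✓; ∠PQK = 39.30° ✓; |QK| = 25.70 ✓; ∠QKR = 92.80° ✓; |KR| = 10.00 ✗.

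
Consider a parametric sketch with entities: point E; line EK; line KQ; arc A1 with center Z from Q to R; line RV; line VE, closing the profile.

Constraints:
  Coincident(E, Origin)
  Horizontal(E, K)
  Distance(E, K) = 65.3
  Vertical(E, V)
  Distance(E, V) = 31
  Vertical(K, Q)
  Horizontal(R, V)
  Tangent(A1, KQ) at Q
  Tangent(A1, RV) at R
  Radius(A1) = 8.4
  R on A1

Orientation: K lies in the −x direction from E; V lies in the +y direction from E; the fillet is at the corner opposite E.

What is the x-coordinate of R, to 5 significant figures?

-56.900

E is at the origin; EK is horizontal with |EK| = 65.3 and K on the −x side, so K = (-65.300, 0.0000). EV is vertical with |EV| = 31.0 and V on the +y side, so V = (0.0000, 31.000). The virtual corner opposite E is at (-65.300, 31.000). Since A1 is tangent to KQ there, ZQ ⟂ KQ and since A1 is tangent to RV there, ZR ⟂ RV, with radius 8.4, so the center Z sits 8.4 in from both sides at Z = (-56.900, 22.600). That places the tangent points at Q = (-65.300, 22.600) on KQ and R = (-56.900, 31.000) on RV. So R.x = -56.900.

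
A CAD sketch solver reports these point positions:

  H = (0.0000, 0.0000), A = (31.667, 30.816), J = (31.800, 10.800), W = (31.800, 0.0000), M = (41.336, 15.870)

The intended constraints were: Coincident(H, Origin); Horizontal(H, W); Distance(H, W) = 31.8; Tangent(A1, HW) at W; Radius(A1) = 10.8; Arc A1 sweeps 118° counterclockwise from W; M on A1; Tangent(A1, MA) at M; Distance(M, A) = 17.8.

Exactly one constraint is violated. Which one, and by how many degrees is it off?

Tangent(A1, MA) at M — off by 4.90°.

H = (0.00, 0.00) ✓; H.y = 0.00, W.y = 0.00 ✓; |HW| = 31.80 ✓; ∠(JW, WH) = 90.00° ✓; |JW| = 10.80 ✓; bearing(J→M) − bearing(J→W) = 118.0° ✓; |JM| = 10.80 ✓; ∠(JM, MA) = 85.10° ✗; |MA| = 17.80 ✓.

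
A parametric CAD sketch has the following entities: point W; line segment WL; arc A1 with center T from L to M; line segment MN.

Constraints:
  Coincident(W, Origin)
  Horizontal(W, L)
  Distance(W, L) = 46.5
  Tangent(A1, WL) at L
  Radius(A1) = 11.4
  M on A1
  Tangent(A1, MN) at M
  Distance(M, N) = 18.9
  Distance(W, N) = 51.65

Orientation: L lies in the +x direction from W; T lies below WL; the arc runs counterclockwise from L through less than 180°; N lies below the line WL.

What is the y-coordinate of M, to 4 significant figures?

-14.21

Checks: |TM| = 11.40 ✓; ∠(TM, MN) = 90.00° ✓; |MN| = 18.90 ✓; |WN| = 51.65 ✓.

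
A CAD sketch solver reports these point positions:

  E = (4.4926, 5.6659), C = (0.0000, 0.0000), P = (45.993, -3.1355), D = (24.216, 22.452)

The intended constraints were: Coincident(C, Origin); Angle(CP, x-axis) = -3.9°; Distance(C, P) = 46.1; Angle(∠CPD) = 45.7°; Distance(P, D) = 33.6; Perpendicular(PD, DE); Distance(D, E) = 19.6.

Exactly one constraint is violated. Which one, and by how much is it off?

Distance(D, E) = 19.6 — off by 6.30.

C = (0.00, 0.00) ✓; CP at -3.900° ✓; |CP| = 46.10 ✓; ∠CPD = 45.70° ✓; |PD| = 33.60 ✓; ∠(PD, DE) = 90.00° ✓; |DE| = 25.90 ✗.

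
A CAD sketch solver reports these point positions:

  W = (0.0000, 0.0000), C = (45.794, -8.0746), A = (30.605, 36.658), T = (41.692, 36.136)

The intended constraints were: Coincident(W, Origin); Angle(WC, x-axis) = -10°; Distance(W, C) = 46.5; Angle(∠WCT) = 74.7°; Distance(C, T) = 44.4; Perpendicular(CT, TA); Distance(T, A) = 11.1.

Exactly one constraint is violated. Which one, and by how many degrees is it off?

Perpendicular(CT, TA) — off by 8.00°.

W = (0.00, 0.00) ✓; WC at -10.00° ✓; |WC| = 46.50 ✓; ∠WCT = 74.70° ✓; |CT| = 44.40 ✓; ∠(CT, TA) = 82.00° ✗; |TA| = 11.10 ✓.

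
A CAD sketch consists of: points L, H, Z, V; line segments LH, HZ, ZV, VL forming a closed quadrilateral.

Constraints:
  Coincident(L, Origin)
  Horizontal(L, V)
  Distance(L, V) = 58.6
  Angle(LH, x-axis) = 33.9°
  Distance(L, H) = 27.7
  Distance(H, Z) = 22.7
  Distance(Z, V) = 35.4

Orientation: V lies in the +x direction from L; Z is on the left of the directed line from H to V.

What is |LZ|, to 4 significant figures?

50.31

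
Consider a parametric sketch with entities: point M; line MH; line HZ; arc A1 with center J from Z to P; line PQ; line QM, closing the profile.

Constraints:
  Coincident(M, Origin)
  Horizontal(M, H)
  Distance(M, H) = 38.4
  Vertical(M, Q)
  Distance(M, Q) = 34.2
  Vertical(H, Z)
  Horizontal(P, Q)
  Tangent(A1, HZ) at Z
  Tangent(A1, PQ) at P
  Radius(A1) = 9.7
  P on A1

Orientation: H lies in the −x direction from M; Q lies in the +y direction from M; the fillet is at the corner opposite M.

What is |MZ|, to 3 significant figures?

45.6

M is at the origin; M and H share the same y with |MH| = 38.4 and H on the −x side, so H = (-38.4, 0.00). MQ is vertical with |MQ| = 34.2 and Q on the +y side, so Q = (0.00, 34.2). The virtual corner opposite M is at (-38.4, 34.2). Tangency of A1 to HZ means the radius JZ is perpendicular to HZ and the tangent condition forces JP to be normal to PQ, with radius 9.7, so the center J sits 9.7 in from both sides at J = (-28.7, 24.5). That places the tangent points at Z = (-38.4, 24.5) on HZ and P = (-28.7, 34.2) on PQ. Then |MZ| = |Z − M| = 45.6.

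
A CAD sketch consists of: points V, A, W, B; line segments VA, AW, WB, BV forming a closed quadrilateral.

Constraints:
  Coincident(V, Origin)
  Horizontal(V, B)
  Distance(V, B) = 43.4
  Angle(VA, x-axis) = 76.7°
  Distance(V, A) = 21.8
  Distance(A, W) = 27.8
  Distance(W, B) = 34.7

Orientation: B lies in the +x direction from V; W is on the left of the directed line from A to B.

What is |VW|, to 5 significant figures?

44.401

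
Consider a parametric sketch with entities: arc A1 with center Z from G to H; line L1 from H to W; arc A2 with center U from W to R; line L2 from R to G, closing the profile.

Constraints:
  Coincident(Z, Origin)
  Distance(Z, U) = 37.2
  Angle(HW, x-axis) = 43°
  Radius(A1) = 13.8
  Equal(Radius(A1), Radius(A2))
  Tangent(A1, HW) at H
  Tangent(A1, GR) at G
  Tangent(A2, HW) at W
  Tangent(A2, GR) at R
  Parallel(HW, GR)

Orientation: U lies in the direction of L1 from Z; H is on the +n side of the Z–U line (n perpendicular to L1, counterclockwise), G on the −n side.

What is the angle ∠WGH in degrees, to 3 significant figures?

53.4°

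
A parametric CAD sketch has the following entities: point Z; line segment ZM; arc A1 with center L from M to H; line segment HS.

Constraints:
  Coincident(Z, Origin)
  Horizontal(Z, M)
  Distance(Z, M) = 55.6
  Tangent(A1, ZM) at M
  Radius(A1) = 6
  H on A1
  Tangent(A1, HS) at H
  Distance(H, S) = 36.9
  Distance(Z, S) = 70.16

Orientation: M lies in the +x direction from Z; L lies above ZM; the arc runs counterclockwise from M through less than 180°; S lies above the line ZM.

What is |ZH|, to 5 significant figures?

61.911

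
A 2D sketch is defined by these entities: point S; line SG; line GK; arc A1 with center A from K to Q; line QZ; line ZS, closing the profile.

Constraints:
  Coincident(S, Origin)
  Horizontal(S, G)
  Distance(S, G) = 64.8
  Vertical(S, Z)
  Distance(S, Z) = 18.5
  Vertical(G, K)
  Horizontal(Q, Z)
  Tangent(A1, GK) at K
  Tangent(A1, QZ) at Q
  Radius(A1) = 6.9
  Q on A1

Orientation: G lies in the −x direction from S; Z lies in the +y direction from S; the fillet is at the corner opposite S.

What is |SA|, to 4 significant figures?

59.05

S is at the origin; SG is horizontal with |SG| = 64.8 and G on the −x side, so G = (-64.80, 0.000). S and Z share the same x with |SZ| = 18.5 and Z on the +y side, so Z = (0.000, 18.50). The virtual corner opposite S is at (-64.80, 18.50). A1 meets GK tangentially, so AK is at right angles to GK and A1 meets QZ tangentially, so AQ is at right angles to QZ, with radius 6.9, so the center A sits 6.9 in from both sides at A = (-57.90, 11.60). Then |SA| = |A − S| = 59.05.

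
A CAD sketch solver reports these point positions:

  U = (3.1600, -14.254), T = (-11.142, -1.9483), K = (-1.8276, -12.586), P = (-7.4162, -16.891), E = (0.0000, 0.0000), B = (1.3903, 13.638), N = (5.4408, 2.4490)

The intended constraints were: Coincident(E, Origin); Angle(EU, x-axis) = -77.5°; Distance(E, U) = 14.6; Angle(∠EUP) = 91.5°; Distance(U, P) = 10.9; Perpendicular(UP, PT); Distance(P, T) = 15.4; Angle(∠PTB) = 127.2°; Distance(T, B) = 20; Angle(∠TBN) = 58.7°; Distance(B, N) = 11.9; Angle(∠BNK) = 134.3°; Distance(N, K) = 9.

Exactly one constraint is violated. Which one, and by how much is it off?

Distance(N, K) = 9 — off by 7.70.

E = (0.00, 0.00) ✓; EU at -77.50° ✓; |EU| = 14.60 ✓; ∠EUP = 91.50° ✓; |UP| = 10.90 ✓; ∠(UP, PT) = 90.00° ✓; |PT| = 15.40 ✓; ∠PTB = 127.2° ✓; |TB| = 20.00 ✓; ∠TBN = 58.70° ✓; |BN| = 11.90 ✓; ∠BNK = 134.3° ✓; |NK| = 16.70 ✗.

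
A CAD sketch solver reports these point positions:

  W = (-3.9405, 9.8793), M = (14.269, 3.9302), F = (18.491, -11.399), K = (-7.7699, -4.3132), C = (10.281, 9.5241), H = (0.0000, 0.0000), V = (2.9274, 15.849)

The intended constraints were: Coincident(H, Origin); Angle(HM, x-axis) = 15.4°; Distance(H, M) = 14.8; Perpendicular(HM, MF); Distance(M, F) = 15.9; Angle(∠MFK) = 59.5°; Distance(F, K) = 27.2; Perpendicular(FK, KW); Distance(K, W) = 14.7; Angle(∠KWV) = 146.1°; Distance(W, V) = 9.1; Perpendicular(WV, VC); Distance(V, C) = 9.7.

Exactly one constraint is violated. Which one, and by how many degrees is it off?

Perpendicular(WV, VC) — off by 8.30°.

H = (0.00, 0.00) ✓; HM at 15.40° ✓; |HM| = 14.80 ✓; ∠(HM, MF) = 90.00° ✓; |MF| = 15.90 ✓; ∠MFK = 59.50° ✓; |FK| = 27.20 ✓; ∠(FK, KW) = 90.00° ✓; |KW| = 14.70 ✓; ∠KWV = 146.1° ✓; |WV| = 9.100 ✓; ∠(WV, VC) = 81.70° ✗; |VC| = 9.699 ✓.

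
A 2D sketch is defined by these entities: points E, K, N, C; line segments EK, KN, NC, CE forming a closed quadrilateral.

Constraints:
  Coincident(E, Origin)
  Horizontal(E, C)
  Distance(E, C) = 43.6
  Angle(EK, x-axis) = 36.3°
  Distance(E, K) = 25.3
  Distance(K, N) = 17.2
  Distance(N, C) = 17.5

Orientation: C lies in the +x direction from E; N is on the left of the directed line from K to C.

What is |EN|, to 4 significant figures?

40.96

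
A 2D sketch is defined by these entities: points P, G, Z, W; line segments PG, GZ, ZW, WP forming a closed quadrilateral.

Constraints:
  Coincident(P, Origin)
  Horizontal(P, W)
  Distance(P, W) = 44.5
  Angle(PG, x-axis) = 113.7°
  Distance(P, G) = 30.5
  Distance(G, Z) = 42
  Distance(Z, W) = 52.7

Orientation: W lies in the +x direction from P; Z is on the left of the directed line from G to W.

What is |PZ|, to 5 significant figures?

54.376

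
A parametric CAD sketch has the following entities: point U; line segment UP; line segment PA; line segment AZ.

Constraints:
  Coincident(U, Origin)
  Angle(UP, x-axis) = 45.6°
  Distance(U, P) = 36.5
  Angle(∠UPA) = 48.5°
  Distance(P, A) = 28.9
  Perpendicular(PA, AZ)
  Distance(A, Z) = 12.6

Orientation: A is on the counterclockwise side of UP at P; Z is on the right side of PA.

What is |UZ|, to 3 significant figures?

40.2

U is at the origin; UP runs at 45.6° with length 36.5, so P = 36.5·(cos 45.6°, sin 45.6°) = (25.5, 26.1). ∠UPA = 48.5°, so PA runs at 45.6° + (180° − 48.5°) = 177° from the x-axis; with |PA| = 28.9, A = P + 28.9·(cos 177°, sin 177°) = (-3.33, 27.5). PA is perpendicular to AZ; with |AZ| = 12.6 on the right of PA, Z = A + 12.6·(0.0506, 0.999) = (-2.69, 40.1). Then |UZ| = |Z − U| = 40.2.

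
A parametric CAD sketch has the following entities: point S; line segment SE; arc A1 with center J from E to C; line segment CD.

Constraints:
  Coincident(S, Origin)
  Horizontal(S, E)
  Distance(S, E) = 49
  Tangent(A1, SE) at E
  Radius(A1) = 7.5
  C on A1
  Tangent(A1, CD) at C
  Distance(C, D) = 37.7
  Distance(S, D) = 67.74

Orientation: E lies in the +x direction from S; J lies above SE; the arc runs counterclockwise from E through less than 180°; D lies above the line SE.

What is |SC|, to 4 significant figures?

57.07

S is at the origin; S and E share the same y with |SE| = 49.0 and E on the +x side, so E = (49.00, 0.000). Since A1 is tangent to SE there, JE ⟂ SE, so J = E + (0, 7.5) = (49.00, 7.500). Since JC ⟂ CD (tangency), |JD| = √(7.5² + 37.7²) = 38.44 regardless of where C sits on A1. So D lies on both circle(S, 67.74) and circle(J, 38.44); the above-SE intersection is D = (49.79, 45.93). C is the foot of the tangent from D: C = (56.38, 8.812).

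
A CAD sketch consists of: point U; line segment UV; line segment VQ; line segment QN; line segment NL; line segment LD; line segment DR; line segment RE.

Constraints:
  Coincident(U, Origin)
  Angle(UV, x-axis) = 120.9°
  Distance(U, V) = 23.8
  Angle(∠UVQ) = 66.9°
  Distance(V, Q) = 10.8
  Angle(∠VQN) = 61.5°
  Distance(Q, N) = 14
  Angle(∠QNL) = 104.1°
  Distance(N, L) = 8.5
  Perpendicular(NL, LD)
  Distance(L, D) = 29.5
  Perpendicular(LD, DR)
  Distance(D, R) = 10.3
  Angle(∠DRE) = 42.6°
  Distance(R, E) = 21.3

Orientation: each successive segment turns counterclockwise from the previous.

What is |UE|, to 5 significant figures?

31.412

U is at the origin; UV runs at 120.9° with length 23.8, so V = (-12.222, 20.422). ∠UVQ = 66.9° gives VQ at -126.00° from the x-axis; with |VQ| = 10.8, Q = (-18.570, 11.685). ∠VQN = 61.5° gives QN at -7.5000° from the x-axis; with |QN| = 14.0, N = (-4.6901, 9.8572). ∠QNL = 104.1° gives NL at 68.400° from the x-axis; with |NL| = 8.5, L = (-1.5611, 17.760). NL ⟂ LD, so LD runs at 158.40°; with |LD| = 29.5, D = (-28.989, 28.620). The perpendicularity gives DR at right angles to LD, so DR runs at -111.60°; with |DR| = 10.3, R = (-32.781, 19.043). ∠DRE = 42.6° gives RE at 25.800° from the x-axis; with |RE| = 21.3, E = (-13.604, 28.314). Then |UE| = |E − U| = 31.412.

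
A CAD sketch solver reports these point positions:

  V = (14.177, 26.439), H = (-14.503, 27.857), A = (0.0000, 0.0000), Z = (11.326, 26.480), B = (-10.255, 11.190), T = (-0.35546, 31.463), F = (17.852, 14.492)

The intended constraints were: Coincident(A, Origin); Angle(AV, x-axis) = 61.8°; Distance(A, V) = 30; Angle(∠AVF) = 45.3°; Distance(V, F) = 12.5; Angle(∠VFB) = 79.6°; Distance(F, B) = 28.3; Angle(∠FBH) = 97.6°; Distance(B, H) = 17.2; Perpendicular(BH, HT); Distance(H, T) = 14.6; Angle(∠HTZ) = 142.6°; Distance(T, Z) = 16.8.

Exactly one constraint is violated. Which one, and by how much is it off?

Distance(T, Z) = 16.8 — off by 4.10.

A = (0.00, 0.00) ✓; AV at 61.80° ✓; |AV| = 30.00 ✓; ∠AVF = 45.30° ✓; |VF| = 12.50 ✓; ∠VFB = 79.60° ✓; |FB| = 28.30 ✓; ∠FBH = 97.60° ✓; |BH| = 17.20 ✓; ∠(BH, HT) = 90.00° ✓; |HT| = 14.60 ✓; ∠HTZ = 142.6° ✓; |TZ| = 12.70 ✗.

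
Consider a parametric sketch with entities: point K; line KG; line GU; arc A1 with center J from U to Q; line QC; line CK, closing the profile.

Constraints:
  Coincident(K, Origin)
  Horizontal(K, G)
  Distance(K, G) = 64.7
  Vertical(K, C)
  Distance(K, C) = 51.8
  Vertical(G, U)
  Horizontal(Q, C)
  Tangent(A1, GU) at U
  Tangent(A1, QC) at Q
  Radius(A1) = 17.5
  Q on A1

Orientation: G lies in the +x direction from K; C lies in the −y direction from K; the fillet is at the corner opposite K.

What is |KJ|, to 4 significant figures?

58.35

K is at the origin; K and G share the same y with |KG| = 64.7 and G on the +x side, so G = (64.70, 0.000). KC is vertical with |KC| = 51.8 and C on the −y side, so C = (0.000, -51.80). The virtual corner opposite K is at (64.70, -51.80). A1 meets GU tangentially, so JU is at right angles to GU and since A1 is tangent to QC there, JQ ⟂ QC, with radius 17.5, so the center J sits 17.5 in from both sides at J = (47.20, -34.30). Then |KJ| = |J − K| = 58.35.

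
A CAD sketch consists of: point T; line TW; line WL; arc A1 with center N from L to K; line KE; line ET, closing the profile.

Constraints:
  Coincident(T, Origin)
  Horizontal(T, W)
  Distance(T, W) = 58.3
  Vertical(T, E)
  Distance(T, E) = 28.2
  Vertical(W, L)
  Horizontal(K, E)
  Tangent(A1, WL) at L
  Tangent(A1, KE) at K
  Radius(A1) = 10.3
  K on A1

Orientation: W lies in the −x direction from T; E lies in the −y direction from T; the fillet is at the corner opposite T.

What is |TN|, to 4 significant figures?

51.23

T is at the origin; T and W share the same y with |TW| = 58.3 and W on the −x side, so W = (-58.30, 0.000). TE is vertical with |TE| = 28.2 and E on the −y side, so E = (0.000, -28.20). The virtual corner opposite T is at (-58.30, -28.20). Since A1 is tangent to WL there, NL ⟂ WL and tangency of A1 to KE means the radius NK is perpendicular to KE, with radius 10.3, so the center N sits 10.3 in from both sides at N = (-48.00, -17.90). Then |TN| = |N − T| = 51.23.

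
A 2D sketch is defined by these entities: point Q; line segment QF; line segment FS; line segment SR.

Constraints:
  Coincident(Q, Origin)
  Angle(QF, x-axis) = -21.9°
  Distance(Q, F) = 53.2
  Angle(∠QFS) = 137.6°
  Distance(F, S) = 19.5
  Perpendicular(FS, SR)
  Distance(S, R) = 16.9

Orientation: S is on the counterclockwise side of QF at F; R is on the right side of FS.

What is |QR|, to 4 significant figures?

79.00

Q is at the origin; QF runs at -21.9° with length 53.2, so F = 53.2·(cos -21.9°, sin -21.9°) = (49.36, -19.84). ∠QFS = 137.6°, so FS runs at -21.9° + (180° − 137.6°) = 20.50° from the x-axis; with |FS| = 19.5, S = F + 19.5·(cos 20.50°, sin 20.50°) = (67.63, -13.01). FS is perpendicular to SR; with |SR| = 16.9 on the right of FS, R = S + 16.9·(0.3502, -0.9367) = (73.54, -28.84). Then |QR| = |R − Q| = 79.00.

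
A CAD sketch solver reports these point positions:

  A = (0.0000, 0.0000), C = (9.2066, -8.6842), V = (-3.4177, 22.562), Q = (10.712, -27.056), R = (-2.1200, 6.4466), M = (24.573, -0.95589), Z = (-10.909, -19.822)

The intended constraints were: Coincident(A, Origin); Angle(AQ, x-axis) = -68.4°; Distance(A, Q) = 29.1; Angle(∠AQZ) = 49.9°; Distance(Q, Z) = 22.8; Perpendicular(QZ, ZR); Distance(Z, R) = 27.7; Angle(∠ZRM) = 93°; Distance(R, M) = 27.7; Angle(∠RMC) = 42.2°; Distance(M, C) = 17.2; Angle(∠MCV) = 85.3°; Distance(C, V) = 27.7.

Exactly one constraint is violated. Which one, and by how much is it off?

Distance(C, V) = 27.7 — off by 6.00.

A = (0.00, 0.00) ✓; AQ at -68.40° ✓; |AQ| = 29.10 ✓; ∠AQZ = 49.90° ✓; |QZ| = 22.80 ✓; ∠(QZ, ZR) = 90.00° ✓; |ZR| = 27.70 ✓; ∠ZRM = 93.00° ✓; |RM| = 27.70 ✓; ∠RMC = 42.20° ✓; |MC| = 17.20 ✓; ∠MCV = 85.30° ✓; |CV| = 33.70 ✗.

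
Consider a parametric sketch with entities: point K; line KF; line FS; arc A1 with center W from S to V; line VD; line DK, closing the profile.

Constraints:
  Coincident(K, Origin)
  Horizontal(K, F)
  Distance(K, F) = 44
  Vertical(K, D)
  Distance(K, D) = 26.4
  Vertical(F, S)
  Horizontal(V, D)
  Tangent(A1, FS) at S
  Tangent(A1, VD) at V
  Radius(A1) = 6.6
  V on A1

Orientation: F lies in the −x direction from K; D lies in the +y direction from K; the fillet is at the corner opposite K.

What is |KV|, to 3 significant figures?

45.8

The virtual corner opposite K is at (-44.0, 26.4). Tangency of A1 to FS means the radius WS is perpendicular to FS and A1 meets VD tangentially, so WV is at right angles to VD, with radius 6.6, so the center W sits 6.6 in from both sides at W = (-37.4, 19.8). That places the tangent points at S = (-44.0, 19.8) on FS and V = (-37.4, 26.4) on VD. Then |KV| = |V − K| = 45.8.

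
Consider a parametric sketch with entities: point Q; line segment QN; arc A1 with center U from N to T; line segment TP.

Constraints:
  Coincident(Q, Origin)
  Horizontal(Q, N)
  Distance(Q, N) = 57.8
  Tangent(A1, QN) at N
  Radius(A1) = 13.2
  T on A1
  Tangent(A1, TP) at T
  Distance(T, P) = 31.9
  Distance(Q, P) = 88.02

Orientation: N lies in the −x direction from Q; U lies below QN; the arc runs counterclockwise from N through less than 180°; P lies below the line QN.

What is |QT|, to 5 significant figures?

71.430

Checks: ∠(UN, NQ) = 90.00° ✓; |UT| = 13.20 ✓; ∠(UT, TP) = 90.00° ✓; |TP| = 31.90 ✓; |QP| = 88.02 ✓.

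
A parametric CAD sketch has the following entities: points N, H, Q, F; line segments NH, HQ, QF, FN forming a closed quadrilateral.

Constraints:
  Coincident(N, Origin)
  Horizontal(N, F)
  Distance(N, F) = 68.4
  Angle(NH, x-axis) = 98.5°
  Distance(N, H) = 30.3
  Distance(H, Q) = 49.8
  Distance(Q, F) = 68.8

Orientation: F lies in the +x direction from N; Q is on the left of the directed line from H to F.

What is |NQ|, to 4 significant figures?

69.68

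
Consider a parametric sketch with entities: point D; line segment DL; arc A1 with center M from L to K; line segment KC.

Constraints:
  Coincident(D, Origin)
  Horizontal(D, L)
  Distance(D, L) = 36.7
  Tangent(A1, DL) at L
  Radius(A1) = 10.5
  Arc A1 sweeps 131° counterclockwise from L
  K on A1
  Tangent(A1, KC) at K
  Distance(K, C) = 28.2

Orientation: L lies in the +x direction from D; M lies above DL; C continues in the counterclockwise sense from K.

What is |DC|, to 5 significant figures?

46.668

On A1, L sits at bearing -90° from M; a 131° counterclockwise sweep puts K at bearing 41°, so K = M + 10.5·(cos 41°, sin 41°) = (44.624, 17.389). The tangent condition forces MK to be normal to KC, so KC runs along (−sin 41°, cos 41°); with |KC| = 28.2, C = (26.124, 38.671). Then |DC| = |C − D| = 46.668.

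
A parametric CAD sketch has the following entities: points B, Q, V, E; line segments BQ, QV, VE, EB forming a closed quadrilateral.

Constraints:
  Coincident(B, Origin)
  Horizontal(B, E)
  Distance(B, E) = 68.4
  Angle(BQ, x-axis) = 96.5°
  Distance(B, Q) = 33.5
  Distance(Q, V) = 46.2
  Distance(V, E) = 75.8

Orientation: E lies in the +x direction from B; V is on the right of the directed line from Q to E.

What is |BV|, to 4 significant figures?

14.31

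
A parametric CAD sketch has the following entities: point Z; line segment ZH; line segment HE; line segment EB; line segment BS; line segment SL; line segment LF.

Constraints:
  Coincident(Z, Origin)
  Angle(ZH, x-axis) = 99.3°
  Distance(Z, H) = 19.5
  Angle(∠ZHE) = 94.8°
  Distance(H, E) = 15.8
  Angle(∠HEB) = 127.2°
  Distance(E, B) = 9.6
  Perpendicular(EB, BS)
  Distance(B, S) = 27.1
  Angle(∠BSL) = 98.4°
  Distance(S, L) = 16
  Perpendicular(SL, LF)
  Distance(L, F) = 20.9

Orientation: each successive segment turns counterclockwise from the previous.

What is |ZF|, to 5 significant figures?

22.065

Z is at the origin; ZH runs at 99.3° with length 19.5, so H = (-3.1513, 19.244). ∠ZHE = 94.8° gives HE at -175.50° from the x-axis; with |HE| = 15.8, E = (-18.903, 18.004). ∠HEB = 127.2° gives EB at -122.70° from the x-axis; with |EB| = 9.6, B = (-24.089, 9.9255). EB is perpendicular to BS, so BS runs at -32.700°; with |BS| = 27.1, S = (-1.2839, -4.7150). ∠BSL = 98.4° gives SL at 48.900° from the x-axis; with |SL| = 16.0, L = (9.2341, 7.3420). SL ⟂ LF, so LF runs at 138.90°; with |LF| = 20.9, F = (-6.5154, 21.081). Then |ZF| = |F − Z| = 22.065.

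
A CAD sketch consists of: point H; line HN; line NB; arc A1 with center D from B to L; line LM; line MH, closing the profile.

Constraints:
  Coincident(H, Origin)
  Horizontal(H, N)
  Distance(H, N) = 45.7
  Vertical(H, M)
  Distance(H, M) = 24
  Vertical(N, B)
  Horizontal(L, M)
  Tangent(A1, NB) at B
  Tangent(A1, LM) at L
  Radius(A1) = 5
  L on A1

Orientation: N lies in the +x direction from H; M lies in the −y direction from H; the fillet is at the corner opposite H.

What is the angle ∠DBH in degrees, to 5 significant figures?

22.575°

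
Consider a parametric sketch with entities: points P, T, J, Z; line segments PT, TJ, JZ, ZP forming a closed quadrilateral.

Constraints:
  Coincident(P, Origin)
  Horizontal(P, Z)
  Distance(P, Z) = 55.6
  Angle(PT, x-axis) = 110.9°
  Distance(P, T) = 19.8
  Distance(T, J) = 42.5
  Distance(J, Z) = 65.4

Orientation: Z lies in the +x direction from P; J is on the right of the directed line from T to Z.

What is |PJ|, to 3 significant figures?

24.5

P is at the origin; PZ is horizontal with |PZ| = 55.6 and Z in +x, so Z = (55.6, 0). PT runs at 110.9° with |PT| = 19.8, so T = (-7.06, 18.5). J is determined by |TJ| = 42.5 and |JZ| = 65.4 together: it lies at the intersection of circle(T, 42.5) and circle(Z, 65.4). With |TZ| = 65.3, the foot of the radical line on TZ is 13.8 from T and the perpendicular offset is √(42.5² − 13.8²) = 40.2. Taking the right-of-TZ solution: J = (-5.25, -24.0).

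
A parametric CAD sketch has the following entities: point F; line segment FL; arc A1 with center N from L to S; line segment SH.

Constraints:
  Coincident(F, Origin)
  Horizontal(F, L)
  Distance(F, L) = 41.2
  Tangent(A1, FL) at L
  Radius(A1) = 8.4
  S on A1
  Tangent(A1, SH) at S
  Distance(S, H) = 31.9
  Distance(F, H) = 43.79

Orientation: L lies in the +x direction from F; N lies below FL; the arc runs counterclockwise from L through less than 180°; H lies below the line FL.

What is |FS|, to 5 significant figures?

33.688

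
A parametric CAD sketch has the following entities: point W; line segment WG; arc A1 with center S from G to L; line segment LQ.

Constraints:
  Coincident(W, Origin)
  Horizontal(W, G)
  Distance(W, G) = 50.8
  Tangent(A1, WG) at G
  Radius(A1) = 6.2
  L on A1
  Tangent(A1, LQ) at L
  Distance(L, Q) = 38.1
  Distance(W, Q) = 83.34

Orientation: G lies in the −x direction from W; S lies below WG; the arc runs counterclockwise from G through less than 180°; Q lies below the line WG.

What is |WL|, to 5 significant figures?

56.274

Checks: |SL| = 6.200 ✓; ∠(SL, LQ) = 90.00° ✓; |LQ| = 38.10 ✓; |WQ| = 83.34 ✓.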